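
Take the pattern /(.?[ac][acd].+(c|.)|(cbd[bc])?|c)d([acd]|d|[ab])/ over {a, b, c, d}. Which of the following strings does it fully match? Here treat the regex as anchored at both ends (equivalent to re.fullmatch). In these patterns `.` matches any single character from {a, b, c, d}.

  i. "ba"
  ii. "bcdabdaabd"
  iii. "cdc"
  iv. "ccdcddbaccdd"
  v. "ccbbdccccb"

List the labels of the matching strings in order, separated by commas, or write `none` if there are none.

iii, iv

i → no match
ii → no match
iii → match
iv → match
v → no match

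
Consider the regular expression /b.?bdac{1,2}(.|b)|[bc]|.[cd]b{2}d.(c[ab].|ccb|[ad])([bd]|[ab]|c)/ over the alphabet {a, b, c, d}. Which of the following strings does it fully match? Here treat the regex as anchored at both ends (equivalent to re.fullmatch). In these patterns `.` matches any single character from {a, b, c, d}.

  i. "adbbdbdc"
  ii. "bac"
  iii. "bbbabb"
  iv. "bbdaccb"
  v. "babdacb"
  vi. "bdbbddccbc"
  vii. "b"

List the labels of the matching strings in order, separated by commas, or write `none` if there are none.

i, iv, v, vi, vii

i → match
ii → no match
iii → no match
iv → match
v → match
vi → match
vii → match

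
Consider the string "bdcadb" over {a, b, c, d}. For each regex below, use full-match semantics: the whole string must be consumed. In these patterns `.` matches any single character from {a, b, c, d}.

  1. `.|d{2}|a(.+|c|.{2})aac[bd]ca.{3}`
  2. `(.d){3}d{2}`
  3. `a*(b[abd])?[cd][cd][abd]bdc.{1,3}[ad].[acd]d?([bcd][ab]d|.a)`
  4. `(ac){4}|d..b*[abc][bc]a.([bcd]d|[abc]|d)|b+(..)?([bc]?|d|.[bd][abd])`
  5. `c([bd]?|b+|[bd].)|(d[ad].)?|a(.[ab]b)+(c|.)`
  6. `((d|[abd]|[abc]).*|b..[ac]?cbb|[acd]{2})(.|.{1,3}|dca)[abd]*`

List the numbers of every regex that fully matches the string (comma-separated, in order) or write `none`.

1 → no match
2 → no match — must end with "d"
3 → no match
4 → match
5 → no match
6 → match

4, 6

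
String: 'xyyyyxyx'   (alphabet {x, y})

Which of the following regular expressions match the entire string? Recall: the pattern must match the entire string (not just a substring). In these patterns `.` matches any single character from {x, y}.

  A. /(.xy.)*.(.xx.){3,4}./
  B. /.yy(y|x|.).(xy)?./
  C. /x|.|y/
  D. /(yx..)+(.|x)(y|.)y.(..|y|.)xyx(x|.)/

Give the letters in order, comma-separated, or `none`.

B

A → no match
B → match
C → no match
D → no match — must start with 'yx'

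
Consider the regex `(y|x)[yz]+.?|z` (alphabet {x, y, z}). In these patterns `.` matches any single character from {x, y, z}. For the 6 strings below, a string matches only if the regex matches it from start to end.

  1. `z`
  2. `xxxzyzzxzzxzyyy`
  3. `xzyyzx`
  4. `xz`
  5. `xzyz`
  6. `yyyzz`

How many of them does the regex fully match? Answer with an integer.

5

1 → match
2 → no match
3 → match
4 → match
5 → match
6 → match
Total matched: 5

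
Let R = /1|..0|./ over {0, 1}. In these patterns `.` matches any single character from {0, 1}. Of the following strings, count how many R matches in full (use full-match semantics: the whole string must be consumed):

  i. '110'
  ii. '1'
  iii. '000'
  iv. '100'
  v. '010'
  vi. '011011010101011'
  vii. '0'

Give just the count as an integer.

i → match
ii → match
iii → match
iv → match
v → match
vi → no match
vii → match
Total matched: 6

6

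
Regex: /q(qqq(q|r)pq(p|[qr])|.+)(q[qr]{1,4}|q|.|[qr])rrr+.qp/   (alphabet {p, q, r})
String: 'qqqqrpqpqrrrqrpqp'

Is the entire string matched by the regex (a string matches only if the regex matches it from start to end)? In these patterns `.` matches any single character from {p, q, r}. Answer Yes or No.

No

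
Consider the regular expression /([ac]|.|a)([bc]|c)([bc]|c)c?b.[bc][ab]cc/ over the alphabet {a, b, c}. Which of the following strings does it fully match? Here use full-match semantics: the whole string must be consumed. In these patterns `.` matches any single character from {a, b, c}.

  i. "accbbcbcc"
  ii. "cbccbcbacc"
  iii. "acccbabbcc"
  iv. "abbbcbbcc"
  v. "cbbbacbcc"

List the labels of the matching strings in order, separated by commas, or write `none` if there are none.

i → match
ii → match
iii → match
iv → match
v → match

i, ii, iii, iv, v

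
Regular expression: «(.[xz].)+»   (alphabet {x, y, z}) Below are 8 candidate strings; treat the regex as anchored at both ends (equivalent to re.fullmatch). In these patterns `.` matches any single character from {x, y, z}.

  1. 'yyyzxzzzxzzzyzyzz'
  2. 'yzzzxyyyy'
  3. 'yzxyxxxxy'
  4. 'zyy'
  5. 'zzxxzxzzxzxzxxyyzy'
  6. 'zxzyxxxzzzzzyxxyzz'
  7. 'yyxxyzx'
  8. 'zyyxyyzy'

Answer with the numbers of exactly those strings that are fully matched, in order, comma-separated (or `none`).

3, 5, 6

1 → no match
2 → no match
3 → match
4 → no match
5 → match
6 → match
7 → no match
8 → no match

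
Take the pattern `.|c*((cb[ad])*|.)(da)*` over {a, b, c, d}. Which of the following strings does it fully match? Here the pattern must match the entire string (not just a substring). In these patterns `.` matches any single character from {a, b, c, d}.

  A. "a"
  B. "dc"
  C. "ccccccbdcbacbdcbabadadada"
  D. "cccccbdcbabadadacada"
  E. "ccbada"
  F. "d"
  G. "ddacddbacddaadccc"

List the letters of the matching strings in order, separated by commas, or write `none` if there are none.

A → match
B → no match
C → no match
D → no match
E → match
F → match
G → no match

A, E, F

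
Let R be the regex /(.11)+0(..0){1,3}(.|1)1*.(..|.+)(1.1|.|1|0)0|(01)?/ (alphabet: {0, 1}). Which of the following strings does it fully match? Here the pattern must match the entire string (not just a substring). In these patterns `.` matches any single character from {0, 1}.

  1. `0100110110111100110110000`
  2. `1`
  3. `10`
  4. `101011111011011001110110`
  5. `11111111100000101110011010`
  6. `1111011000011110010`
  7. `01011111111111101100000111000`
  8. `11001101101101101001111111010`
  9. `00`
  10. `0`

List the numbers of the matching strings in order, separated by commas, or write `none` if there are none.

1 → no match
2 → no match
3 → no match
4 → no match
5 → match
6 → no match
7 → no match
8 → no match
9 → no match
10 → no match

5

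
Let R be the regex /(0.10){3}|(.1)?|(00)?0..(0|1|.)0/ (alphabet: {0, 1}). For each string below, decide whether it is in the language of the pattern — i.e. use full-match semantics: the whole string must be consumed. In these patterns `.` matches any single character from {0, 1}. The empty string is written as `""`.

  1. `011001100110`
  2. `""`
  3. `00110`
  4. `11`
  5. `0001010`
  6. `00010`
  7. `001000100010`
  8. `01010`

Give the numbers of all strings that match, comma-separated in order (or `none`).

1. `011001100110` → match
2. `""` → match
3. `00110` → match
4. `11` → match
5. `0001010` → match
6. `00010` → match
7. `001000100010` → match
8. `01010` → match

1, 2, 3, 4, 5, 6, 7, 8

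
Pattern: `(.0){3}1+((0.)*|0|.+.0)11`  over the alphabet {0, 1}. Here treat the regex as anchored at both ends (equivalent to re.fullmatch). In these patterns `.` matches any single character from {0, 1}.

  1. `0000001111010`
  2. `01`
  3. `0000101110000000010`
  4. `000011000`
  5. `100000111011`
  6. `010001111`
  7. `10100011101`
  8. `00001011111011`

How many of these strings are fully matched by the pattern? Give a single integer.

1 → no match — must end with `11`
2 → no match — must end with `11`
3 → no match — must end with `11`
4 → no match — must end with `11`
5 → match
6 → no match
7 → no match — must end with `11`
8 → match
Total matched: 2

2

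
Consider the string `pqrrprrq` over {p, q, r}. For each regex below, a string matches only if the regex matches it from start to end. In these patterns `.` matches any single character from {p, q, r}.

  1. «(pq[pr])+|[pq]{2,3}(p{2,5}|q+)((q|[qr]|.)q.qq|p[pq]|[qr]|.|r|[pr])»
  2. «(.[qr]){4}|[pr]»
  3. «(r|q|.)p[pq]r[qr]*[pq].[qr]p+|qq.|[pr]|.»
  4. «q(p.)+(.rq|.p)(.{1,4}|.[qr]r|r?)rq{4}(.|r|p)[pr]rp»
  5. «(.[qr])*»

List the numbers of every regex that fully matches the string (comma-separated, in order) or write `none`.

2, 5

1 → no match
2 → match
3 → no match
4 → no match — must start with `qp`
5 → match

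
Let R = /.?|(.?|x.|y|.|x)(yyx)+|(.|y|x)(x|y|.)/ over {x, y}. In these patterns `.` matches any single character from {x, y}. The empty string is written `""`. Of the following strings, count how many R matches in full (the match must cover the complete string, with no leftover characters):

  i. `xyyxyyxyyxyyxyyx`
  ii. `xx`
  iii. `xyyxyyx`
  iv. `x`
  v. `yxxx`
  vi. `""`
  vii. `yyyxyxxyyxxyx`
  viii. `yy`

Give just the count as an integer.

6

i → match
ii → match
iii → match
iv → match
v → no match
vi → match
vii → no match
viii → match
Total matched: 6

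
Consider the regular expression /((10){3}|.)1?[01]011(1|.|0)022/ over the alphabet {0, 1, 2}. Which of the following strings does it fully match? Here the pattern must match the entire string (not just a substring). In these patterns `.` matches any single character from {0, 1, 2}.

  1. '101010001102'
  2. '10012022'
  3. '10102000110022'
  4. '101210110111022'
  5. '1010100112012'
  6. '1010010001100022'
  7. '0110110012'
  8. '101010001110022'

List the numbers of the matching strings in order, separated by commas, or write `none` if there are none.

1 → no match — must end with '022'
2 → no match
3 → no match
4 → no match
5 → no match — must end with '022'
6 → no match
7 → no match — must end with '022'
8 → no match

none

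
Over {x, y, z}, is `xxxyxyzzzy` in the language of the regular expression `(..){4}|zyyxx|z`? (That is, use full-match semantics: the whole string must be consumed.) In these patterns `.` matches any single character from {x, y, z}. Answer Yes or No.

No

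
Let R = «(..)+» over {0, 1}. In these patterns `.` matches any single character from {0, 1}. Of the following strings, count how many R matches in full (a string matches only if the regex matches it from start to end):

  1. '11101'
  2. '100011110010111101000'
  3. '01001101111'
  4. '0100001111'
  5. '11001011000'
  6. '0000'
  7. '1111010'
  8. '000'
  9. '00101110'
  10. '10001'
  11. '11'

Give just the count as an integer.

4

1 → no match
2 → no match
3 → no match
4 → match
5 → no match
6 → match
7 → no match
8 → no match
9 → match
10 → no match
11 → match
Total matched: 4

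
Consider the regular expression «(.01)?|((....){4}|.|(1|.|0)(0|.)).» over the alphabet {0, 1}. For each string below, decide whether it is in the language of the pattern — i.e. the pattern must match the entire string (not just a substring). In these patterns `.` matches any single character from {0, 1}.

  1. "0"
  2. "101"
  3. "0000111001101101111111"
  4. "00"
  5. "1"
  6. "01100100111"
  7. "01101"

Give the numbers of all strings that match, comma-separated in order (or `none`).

2, 4

1 → no match
2 → match
3 → no match
4 → match
5 → no match
6 → no match
7 → no match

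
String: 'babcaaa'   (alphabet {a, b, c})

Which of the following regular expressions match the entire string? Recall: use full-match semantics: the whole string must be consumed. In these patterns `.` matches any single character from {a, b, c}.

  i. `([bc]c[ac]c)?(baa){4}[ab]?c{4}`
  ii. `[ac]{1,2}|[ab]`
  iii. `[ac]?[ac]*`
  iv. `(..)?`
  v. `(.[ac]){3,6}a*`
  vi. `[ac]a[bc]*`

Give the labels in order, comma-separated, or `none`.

v

i → no match — must end with 'c'
ii → no match
iii → no match
iv → no match
v → match
vi → no match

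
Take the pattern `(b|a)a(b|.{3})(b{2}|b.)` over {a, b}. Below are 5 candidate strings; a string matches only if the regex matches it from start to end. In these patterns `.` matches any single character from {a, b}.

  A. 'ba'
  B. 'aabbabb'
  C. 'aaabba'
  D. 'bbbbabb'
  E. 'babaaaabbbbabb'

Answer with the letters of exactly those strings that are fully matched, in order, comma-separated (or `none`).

B

A → no match
B → match
C → no match
D → no match
E → no match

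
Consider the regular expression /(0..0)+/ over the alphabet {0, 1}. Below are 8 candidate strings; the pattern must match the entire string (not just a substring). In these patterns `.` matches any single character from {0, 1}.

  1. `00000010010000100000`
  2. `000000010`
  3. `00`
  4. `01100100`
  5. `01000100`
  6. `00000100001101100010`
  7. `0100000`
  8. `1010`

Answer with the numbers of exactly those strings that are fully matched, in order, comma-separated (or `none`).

1, 4, 5

1 → match
2. `000000010` → no match
3. `00` → no match
4. `01100100` → match
5. `01000100` → match
6 → no match
7. `0100000` → no match
8. `1010` → no match — must start with `0`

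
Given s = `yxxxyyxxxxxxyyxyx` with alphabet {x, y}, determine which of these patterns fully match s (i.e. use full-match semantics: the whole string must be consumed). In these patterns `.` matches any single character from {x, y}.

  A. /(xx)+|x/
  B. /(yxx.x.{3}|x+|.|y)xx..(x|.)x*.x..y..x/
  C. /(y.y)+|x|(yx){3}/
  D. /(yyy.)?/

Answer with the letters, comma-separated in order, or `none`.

A → no match
B → match
C → no match
D → no match

B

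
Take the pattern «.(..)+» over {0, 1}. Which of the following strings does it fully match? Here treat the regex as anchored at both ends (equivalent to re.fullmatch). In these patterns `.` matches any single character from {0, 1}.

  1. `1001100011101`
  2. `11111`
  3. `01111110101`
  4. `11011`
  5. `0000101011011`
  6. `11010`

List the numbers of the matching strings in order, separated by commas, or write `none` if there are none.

1, 2, 3, 4, 5, 6

1 → match
2 → match
3 → match
4 → match
5 → match
6 → match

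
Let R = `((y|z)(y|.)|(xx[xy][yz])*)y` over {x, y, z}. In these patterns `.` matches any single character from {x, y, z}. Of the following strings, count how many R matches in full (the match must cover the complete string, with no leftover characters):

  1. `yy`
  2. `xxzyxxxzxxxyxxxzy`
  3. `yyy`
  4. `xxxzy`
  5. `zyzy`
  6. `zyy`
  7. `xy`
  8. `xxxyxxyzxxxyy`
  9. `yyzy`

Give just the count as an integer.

1 → no match
2 → no match
3 → match
4 → match
5 → no match
6 → match
7 → no match
8 → match
9 → no match
Total matched: 4

4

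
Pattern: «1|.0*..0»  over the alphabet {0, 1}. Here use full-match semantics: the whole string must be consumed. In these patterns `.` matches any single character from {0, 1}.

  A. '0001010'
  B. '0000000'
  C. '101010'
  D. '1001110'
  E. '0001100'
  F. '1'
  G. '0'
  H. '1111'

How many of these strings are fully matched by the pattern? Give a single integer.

2

A → no match
B → match
C → no match
D → no match
E → no match
F → match
G → no match
H → no match
Total matched: 2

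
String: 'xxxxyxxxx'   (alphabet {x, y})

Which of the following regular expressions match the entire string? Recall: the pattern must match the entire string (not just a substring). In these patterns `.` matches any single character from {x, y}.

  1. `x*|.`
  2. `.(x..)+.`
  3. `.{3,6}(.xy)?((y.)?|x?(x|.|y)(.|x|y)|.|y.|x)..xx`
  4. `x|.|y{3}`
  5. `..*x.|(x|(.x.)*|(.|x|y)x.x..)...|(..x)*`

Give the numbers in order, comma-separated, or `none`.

1 → no match
2 → no match
3 → match
4 → no match
5 → match

3, 5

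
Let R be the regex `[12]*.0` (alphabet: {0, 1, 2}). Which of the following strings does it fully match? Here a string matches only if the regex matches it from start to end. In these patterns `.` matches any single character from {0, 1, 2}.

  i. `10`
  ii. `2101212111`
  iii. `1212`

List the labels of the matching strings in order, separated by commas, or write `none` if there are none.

i

i → match
ii → no match — must end with `0`
iii → no match — must end with `0`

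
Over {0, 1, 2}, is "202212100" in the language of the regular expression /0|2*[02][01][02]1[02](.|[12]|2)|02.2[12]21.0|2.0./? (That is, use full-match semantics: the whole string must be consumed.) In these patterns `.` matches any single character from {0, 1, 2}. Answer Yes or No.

No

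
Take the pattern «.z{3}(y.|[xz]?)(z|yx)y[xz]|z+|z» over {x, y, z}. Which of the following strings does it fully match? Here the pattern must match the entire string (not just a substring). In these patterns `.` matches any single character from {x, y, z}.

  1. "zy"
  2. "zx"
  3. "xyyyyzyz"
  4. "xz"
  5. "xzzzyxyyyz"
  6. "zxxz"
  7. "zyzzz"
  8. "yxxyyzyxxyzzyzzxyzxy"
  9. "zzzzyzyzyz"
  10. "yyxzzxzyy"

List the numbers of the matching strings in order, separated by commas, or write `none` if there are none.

1. "zy" → no match
2. "zx" → no match
3. "xyyyyzyz" → no match
4. "xz" → no match
5. "xzzzyxyyyz" → no match
6. "zxxz" → no match
7. "zyzzz" → no match
8 → no match
9. "zzzzyzyzyz" → no match
10. "yyxzzxzyy" → no match

none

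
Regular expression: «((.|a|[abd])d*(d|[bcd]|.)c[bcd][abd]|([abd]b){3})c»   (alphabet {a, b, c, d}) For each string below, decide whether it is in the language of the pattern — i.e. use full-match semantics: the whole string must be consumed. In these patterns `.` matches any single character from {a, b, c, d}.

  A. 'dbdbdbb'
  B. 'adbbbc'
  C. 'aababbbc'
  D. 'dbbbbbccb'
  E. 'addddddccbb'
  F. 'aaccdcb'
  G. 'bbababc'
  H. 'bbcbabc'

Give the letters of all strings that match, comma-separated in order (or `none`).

G

A → no match — must end with 'c'
B → no match
C → no match
D → no match — must end with 'c'
E → no match — must end with 'c'
F → no match — must end with 'c'
G → match
H → no match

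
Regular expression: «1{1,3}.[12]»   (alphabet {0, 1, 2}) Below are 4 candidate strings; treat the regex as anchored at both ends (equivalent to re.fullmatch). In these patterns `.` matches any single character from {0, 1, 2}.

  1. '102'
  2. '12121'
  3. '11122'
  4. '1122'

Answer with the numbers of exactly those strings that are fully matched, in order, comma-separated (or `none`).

1 → match
2 → no match
3 → match
4 → match

1, 3, 4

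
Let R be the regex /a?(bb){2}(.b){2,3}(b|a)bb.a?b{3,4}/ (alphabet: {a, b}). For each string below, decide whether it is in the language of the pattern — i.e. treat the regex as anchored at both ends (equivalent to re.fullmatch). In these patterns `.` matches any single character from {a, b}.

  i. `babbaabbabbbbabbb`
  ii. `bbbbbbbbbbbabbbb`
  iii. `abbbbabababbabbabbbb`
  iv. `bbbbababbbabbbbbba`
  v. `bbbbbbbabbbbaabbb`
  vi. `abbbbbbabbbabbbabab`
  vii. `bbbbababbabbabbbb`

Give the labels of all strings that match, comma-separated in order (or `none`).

i → no match
ii → match
iii → no match
iv → no match — must end with `b`
v → no match
vi → no match
vii → no match

ii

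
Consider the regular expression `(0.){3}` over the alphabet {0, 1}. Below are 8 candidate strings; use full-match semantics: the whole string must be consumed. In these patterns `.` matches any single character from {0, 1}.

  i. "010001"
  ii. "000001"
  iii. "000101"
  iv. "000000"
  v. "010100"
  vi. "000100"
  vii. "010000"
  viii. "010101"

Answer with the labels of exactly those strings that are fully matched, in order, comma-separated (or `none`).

i → match
ii → match
iii → match
iv → match
v → match
vi → match
vii → match
viii → match

i, ii, iii, iv, v, vi, vii, viii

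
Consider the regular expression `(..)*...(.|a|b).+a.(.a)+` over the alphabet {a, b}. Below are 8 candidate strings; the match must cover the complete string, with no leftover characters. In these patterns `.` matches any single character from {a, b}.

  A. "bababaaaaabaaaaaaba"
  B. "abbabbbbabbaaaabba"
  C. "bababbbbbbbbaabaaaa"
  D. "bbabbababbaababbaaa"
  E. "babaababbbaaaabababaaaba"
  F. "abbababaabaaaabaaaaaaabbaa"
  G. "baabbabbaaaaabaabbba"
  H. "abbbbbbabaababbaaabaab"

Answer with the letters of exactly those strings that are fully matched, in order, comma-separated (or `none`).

A → match
B → match
C → match
D → match
E → match
F → no match
G → no match
H → no match — must end with "a"

A, B, C, D, E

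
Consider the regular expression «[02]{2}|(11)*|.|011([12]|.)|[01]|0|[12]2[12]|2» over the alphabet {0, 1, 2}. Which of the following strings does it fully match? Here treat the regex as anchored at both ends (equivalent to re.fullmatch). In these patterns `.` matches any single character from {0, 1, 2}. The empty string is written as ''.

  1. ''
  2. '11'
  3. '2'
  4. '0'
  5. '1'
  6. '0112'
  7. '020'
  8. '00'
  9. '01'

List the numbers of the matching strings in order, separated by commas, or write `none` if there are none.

1, 2, 3, 4, 5, 6, 8

1 → match
2 → match
3 → match
4 → match
5 → match
6 → match
7 → no match
8 → match
9 → no match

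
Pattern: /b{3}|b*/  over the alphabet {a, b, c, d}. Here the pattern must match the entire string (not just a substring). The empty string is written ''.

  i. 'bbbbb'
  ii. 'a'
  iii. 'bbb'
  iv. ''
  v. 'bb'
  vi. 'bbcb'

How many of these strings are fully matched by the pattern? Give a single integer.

i → match
ii → no match
iii → match
iv → match
v → match
vi → no match
Total matched: 4

4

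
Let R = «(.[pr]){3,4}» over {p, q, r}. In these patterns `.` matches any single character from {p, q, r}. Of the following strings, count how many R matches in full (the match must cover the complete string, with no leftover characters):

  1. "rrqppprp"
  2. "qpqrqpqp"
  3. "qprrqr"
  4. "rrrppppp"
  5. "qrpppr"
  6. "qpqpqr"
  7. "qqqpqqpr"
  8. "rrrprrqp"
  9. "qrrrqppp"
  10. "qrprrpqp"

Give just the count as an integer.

9

1 → match
2 → match
3 → match
4 → match
5 → match
6 → match
7 → no match
8 → match
9 → match
10 → match
Total matched: 9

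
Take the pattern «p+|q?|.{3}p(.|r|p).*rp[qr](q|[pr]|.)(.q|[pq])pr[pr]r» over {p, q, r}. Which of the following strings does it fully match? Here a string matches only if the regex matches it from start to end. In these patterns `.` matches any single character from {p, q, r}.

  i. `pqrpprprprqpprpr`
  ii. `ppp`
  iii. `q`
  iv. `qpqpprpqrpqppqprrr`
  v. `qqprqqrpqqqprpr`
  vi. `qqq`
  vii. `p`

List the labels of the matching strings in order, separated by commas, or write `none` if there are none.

i → match
ii → match
iii → match
iv → match
v → no match
vi → no match
vii → match

i, ii, iii, iv, vii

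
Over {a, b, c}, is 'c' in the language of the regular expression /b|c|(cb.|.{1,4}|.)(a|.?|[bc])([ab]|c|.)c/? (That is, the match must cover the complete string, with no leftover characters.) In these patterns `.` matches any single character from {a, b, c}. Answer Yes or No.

Yes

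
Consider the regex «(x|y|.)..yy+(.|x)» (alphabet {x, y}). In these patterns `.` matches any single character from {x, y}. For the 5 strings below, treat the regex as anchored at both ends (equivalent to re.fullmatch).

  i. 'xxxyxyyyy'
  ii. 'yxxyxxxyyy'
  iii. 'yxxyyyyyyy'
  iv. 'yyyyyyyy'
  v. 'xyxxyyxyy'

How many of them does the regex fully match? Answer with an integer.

2

i → no match
ii → no match
iii → match
iv → match
v → no match
Total matched: 2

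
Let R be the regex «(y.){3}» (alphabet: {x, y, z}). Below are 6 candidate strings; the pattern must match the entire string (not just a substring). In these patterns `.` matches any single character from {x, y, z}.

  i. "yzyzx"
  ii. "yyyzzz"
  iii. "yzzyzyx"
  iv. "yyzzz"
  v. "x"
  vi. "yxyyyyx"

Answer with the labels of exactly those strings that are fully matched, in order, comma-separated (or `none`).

none

i → no match
ii → no match
iii → no match
iv → no match
v → no match — must start with "y"
vi → no match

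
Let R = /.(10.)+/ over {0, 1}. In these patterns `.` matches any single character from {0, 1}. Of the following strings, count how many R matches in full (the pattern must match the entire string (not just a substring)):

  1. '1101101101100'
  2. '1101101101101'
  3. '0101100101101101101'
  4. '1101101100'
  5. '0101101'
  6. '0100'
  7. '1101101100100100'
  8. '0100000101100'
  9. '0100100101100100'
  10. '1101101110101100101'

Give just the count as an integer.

1 → match
2 → match
3 → match
4 → match
5 → match
6 → match
7 → match
8 → no match
9 → match
10 → no match
Total matched: 8

8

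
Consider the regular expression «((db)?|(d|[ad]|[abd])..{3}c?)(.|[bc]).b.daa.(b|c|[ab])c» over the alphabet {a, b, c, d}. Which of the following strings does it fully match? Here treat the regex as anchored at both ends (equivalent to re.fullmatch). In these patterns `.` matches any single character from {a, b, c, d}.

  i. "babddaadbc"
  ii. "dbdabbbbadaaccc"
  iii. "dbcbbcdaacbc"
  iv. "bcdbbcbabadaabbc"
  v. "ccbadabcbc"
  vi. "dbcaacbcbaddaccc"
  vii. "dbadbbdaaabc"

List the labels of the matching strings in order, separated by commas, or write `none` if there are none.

i → match
ii → match
iii → match
iv → match
v → no match
vi → no match
vii → match

i, ii, iii, iv, vii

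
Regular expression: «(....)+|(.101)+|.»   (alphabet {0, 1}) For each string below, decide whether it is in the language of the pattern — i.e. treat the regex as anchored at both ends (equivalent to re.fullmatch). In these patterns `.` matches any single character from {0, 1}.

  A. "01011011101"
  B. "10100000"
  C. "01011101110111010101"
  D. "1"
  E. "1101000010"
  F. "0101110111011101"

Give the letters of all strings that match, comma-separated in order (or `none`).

A → no match
B → match
C → match
D → match
E → no match
F → match

B, C, D, F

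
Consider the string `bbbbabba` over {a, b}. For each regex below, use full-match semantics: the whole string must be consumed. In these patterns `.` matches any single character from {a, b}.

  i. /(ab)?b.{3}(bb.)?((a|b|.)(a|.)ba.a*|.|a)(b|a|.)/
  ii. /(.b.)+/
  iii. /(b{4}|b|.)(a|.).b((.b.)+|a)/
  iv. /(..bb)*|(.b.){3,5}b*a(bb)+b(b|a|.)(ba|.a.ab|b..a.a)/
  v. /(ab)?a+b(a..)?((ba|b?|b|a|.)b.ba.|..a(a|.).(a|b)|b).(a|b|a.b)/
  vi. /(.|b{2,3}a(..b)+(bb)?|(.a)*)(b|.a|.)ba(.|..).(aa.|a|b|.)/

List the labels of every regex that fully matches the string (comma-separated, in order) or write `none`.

iii

i → no match
ii → no match
iii → match
iv → no match
v → no match
vi → no match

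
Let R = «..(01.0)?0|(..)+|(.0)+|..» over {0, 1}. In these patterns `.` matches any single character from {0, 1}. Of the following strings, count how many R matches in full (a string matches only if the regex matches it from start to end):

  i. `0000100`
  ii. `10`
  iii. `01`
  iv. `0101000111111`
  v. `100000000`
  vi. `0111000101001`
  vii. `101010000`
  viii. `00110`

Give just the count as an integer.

i → no match
ii → match
iii → match
iv → no match
v → no match
vi → no match
vii → no match
viii → no match
Total matched: 2

2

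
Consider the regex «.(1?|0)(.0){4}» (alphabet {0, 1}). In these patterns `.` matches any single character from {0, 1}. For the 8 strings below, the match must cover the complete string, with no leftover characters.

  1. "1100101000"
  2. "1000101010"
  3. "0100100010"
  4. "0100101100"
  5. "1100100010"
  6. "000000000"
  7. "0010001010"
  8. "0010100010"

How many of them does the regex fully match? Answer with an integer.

1 → match
2 → match
3 → match
4 → no match
5 → match
6 → match
7 → match
8 → match
Total matched: 7

7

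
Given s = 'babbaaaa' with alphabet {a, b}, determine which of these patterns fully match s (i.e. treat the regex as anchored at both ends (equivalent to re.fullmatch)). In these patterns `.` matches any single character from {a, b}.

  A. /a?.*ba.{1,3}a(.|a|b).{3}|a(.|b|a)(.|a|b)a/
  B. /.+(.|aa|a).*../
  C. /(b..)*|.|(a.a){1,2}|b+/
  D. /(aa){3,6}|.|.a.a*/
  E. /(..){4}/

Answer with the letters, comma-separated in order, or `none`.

B, E

A → no match
B → match
C → no match
D → no match
E → match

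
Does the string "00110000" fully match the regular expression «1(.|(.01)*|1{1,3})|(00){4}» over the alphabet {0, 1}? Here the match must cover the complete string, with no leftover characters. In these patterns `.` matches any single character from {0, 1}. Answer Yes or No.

No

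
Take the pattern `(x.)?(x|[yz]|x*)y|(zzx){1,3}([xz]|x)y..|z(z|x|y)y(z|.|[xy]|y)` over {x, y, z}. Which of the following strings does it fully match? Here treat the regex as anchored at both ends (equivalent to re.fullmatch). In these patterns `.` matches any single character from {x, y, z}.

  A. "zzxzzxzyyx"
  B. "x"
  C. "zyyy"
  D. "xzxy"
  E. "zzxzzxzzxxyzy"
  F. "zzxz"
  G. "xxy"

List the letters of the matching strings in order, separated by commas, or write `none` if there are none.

A → match
B → no match
C → match
D → match
E → match
F → no match
G → match

A, C, D, E, G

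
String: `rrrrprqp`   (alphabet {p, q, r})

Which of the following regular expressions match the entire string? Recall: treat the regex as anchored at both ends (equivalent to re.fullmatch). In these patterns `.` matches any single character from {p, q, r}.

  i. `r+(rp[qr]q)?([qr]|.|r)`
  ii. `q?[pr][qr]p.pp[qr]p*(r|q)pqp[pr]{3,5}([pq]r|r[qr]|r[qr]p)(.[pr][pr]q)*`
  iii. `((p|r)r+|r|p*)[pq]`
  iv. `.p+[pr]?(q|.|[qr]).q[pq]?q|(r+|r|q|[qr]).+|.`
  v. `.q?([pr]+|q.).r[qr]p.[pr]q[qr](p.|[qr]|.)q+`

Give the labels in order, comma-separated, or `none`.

i → match
ii → no match
iii → no match
iv → match
v → no match — must end with `q`

i, iv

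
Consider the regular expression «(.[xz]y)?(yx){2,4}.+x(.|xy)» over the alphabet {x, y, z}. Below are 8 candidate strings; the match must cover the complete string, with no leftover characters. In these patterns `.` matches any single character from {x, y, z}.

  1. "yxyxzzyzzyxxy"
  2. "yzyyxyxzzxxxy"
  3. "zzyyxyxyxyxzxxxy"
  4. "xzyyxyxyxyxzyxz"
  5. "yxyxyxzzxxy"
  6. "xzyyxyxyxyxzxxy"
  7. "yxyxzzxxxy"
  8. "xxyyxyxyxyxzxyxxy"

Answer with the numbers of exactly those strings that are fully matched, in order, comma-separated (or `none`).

1, 2, 3, 4, 5, 6, 7, 8

1 → match
2 → match
3 → match
4 → match
5 → match
6 → match
7 → match
8 → match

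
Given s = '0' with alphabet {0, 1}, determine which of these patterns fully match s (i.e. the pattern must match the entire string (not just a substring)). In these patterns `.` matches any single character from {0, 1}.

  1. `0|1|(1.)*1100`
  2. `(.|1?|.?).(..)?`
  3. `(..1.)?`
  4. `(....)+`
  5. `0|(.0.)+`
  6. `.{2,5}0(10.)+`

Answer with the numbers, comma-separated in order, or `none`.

1, 2, 5

1 → match
2 → match
3 → no match
4 → no match
5 → match
6 → no match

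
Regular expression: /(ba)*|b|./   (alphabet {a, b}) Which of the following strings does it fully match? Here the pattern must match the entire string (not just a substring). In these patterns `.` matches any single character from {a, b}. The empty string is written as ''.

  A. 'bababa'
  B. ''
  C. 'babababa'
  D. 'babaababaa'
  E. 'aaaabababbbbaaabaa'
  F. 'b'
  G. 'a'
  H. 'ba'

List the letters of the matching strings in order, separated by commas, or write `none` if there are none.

A → match
B → match
C → match
D → no match
E → no match
F → match
G → match
H → match

A, B, C, F, G, H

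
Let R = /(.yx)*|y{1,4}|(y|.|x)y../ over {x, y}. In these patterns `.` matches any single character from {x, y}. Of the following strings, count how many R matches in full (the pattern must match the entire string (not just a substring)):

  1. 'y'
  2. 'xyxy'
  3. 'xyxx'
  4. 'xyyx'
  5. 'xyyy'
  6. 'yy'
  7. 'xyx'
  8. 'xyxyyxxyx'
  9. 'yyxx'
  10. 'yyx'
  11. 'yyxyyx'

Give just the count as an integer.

1 → match
2 → match
3 → match
4 → match
5 → match
6 → match
7 → match
8 → match
9 → match
10 → match
11 → match
Total matched: 11

11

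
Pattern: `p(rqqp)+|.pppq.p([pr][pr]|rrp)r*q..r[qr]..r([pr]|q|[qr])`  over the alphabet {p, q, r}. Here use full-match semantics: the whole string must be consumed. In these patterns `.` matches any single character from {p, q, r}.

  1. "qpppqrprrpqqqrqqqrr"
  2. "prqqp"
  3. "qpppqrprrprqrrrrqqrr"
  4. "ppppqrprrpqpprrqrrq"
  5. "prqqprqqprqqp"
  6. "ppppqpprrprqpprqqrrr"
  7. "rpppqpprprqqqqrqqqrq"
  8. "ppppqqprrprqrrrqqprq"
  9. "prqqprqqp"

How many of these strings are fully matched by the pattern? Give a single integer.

1 → match
2. "prqqp" → match
3 → match
4 → match
5 → match
6 → match
7 → no match
8 → match
9. "prqqprqqp" → match
Total matched: 8

8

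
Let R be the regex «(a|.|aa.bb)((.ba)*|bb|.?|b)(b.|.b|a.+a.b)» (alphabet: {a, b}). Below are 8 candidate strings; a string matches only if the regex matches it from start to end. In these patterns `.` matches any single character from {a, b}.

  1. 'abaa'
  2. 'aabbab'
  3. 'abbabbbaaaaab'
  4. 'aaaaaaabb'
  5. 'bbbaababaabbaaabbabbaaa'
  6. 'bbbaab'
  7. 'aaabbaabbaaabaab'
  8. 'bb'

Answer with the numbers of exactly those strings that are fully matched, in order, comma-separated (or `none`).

1 → no match
2 → no match
3 → match
4 → match
5 → no match
6 → match
7 → match
8 → no match

3, 4, 6, 7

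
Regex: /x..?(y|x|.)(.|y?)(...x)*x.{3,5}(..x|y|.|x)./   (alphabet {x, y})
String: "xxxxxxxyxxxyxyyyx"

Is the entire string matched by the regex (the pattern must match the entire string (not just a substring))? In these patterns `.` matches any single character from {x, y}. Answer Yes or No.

Yes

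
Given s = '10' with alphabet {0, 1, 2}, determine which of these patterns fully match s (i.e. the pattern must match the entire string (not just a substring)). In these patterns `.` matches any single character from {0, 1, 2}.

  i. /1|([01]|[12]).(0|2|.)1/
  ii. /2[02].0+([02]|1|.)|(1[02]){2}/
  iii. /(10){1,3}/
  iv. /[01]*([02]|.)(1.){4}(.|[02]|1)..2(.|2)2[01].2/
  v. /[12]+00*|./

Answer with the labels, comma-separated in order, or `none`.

i → no match — must end with '1'
ii → no match
iii → match
iv → no match — must end with '2'
v → match

iii, v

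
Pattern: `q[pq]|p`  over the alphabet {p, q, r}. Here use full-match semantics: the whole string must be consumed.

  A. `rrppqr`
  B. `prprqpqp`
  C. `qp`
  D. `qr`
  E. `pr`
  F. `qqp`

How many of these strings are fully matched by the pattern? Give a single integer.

1

A. `rrppqr` → no match
B. `prprqpqp` → no match
C. `qp` → match
D. `qr` → no match
E. `pr` → no match
F. `qqp` → no match
Total matched: 1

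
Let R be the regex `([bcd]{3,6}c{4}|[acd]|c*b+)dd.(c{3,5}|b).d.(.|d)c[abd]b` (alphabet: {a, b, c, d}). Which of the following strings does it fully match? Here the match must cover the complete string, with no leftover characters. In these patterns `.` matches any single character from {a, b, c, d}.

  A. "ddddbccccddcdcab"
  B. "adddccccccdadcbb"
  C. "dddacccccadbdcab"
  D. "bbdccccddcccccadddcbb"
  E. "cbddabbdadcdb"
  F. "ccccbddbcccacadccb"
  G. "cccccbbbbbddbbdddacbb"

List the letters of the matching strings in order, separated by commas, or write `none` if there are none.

A → no match
B → match
C → match
D → match
E → match
F → no match
G → match

B, C, D, E, G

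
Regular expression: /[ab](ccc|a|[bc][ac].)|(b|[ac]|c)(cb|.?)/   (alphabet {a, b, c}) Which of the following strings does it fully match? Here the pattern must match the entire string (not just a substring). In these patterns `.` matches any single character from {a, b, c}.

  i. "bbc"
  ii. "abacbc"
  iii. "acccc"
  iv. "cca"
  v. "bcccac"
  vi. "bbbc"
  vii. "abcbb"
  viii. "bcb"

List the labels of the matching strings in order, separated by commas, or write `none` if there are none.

i → no match
ii → no match
iii → no match
iv → no match
v → no match
vi → no match
vii → no match
viii → match

viii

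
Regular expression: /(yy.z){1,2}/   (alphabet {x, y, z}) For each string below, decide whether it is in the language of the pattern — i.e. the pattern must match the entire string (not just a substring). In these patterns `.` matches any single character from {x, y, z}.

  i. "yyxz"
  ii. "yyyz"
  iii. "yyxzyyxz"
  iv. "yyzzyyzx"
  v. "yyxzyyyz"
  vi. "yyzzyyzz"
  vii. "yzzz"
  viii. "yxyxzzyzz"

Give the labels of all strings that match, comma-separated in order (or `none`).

i → match
ii → match
iii → match
iv → no match — must end with "z"
v → match
vi → match
vii → no match — must start with "yy"
viii → no match — must start with "yy"

i, ii, iii, v, vi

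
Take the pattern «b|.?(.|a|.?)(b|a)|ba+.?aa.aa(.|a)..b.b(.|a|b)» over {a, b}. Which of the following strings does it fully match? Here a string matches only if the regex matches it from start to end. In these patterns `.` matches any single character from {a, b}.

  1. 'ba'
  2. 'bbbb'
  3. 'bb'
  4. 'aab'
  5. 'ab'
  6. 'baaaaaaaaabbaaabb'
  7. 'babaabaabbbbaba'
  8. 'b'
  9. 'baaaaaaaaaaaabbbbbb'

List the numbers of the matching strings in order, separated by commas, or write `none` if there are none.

1, 3, 4, 5, 7, 8, 9

1. 'ba' → match
2. 'bbbb' → no match
3. 'bb' → match
4. 'aab' → match
5. 'ab' → match
6 → no match
7 → match
8. 'b' → match
9 → match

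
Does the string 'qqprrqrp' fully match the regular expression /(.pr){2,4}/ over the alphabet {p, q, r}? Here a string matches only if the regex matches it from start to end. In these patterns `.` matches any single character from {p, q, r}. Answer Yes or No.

Every match must end with 'pr', but 'qqprrqrp' does not.

No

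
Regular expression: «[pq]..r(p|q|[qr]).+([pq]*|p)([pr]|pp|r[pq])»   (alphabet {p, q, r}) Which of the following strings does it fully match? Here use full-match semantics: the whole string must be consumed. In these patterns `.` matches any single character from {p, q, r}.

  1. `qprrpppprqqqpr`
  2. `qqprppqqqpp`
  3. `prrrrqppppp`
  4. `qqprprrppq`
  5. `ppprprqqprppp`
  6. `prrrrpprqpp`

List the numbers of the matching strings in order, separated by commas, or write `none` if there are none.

1 → match
2 → match
3 → match
4 → no match
5 → match
6 → match

1, 2, 3, 5, 6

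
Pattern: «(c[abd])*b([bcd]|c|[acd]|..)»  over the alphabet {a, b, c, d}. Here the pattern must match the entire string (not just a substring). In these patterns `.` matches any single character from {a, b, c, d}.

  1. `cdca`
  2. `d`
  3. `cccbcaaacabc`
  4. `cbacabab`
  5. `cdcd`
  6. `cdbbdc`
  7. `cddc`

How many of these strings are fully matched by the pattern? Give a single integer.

1 → no match
2 → no match
3 → no match
4 → no match
5 → no match
6 → no match
7 → no match
Total matched: 0

0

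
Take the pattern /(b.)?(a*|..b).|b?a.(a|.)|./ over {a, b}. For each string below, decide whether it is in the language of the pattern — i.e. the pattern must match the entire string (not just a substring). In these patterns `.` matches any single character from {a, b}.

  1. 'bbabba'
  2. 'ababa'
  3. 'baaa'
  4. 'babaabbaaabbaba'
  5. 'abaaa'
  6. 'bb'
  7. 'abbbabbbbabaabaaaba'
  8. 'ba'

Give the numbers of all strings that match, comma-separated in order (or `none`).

1, 3

1 → match
2 → no match
3 → match
4 → no match
5 → no match
6 → no match
7 → no match
8 → no match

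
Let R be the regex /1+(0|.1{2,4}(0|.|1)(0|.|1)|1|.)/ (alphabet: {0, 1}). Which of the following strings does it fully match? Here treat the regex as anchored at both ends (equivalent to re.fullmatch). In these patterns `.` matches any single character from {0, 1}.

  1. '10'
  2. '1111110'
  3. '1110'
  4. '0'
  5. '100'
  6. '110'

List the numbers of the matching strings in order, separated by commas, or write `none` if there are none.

1, 2, 3, 6

1 → match
2 → match
3 → match
4 → no match — must start with '1'
5 → no match
6 → match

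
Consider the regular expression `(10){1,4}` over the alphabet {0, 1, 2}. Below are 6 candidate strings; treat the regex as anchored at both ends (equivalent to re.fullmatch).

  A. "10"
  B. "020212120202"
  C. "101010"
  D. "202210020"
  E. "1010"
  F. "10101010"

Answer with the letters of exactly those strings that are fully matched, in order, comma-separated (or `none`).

A, C, E, F

A → match
B → no match — must start with "10"
C → match
D → no match — must start with "10"
E → match
F → match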